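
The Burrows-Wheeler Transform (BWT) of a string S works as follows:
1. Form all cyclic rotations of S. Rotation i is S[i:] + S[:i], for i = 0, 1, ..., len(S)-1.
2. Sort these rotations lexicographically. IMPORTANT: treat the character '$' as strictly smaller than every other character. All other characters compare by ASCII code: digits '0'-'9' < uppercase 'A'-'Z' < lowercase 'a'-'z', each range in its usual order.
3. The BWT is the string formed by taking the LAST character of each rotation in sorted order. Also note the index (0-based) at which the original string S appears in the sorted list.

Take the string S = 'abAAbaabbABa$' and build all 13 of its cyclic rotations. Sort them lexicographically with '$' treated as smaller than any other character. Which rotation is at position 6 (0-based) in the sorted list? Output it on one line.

All 13 rotations (rotation i = S[i:]+S[:i]):
  rot[0] = abAAbaabbABa$
  rot[1] = bAAbaabbABa$a
  rot[2] = AAbaabbABa$ab
  rot[3] = AbaabbABa$abA
  rot[4] = baabbABa$abAA
  rot[5] = aabbABa$abAAb
  rot[6] = abbABa$abAAba
  rot[7] = bbABa$abAAbaa
  rot[8] = bABa$abAAbaab
  rot[9] = ABa$abAAbaabb
  rot[10] = Ba$abAAbaabbA
  rot[11] = a$abAAbaabbAB
  rot[12] = $abAAbaabbABa
Sorted (with $ < everything):
  sorted[0] = $abAAbaabbABa
  sorted[1] = AAbaabbABa$ab
  sorted[2] = ABa$abAAbaabb
  sorted[3] = AbaabbABa$abA
  sorted[4] = Ba$abAAbaabbA
  sorted[5] = a$abAAbaabbAB
  sorted[6] = aabbABa$abAAb
  sorted[7] = abAAbaabbABa$
  sorted[8] = abbABa$abAAba
  sorted[9] = bAAbaabbABa$a
  sorted[10] = bABa$abAAbaab
  sorted[11] = baabbABa$abAA
  sorted[12] = bbABa$abAAbaa
sorted[6] = aabbABa$abAAb

Answer: aabbABa$abAAb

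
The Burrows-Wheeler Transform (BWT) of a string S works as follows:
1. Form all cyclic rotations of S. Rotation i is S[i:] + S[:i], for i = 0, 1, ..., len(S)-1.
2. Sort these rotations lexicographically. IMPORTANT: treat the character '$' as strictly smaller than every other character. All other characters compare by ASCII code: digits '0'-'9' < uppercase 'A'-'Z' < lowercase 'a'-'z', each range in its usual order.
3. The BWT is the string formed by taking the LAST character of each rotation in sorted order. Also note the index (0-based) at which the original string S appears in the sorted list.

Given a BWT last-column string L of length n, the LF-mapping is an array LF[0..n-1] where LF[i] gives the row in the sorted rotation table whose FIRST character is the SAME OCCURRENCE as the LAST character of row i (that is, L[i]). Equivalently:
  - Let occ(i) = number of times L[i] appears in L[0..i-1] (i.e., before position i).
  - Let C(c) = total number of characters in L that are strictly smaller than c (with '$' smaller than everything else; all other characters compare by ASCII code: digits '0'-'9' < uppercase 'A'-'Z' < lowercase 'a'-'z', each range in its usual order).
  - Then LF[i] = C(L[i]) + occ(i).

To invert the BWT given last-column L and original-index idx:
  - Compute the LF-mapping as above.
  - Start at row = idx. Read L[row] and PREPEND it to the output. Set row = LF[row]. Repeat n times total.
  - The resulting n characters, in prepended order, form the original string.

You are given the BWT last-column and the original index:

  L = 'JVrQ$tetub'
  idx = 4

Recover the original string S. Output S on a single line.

LF mapping: 1 3 6 2 0 7 5 8 9 4
Walk LF starting at row 4, prepending L[row]:
  step 1: row=4, L[4]='$', prepend. Next row=LF[4]=0
  step 2: row=0, L[0]='J', prepend. Next row=LF[0]=1
  step 3: row=1, L[1]='V', prepend. Next row=LF[1]=3
  step 4: row=3, L[3]='Q', prepend. Next row=LF[3]=2
  step 5: row=2, L[2]='r', prepend. Next row=LF[2]=6
  step 6: row=6, L[6]='e', prepend. Next row=LF[6]=5
  step 7: row=5, L[5]='t', prepend. Next row=LF[5]=7
  step 8: row=7, L[7]='t', prepend. Next row=LF[7]=8
  step 9: row=8, L[8]='u', prepend. Next row=LF[8]=9
  step 10: row=9, L[9]='b', prepend. Next row=LF[9]=4
Reversed output: butterQVJ$

Answer: butterQVJ$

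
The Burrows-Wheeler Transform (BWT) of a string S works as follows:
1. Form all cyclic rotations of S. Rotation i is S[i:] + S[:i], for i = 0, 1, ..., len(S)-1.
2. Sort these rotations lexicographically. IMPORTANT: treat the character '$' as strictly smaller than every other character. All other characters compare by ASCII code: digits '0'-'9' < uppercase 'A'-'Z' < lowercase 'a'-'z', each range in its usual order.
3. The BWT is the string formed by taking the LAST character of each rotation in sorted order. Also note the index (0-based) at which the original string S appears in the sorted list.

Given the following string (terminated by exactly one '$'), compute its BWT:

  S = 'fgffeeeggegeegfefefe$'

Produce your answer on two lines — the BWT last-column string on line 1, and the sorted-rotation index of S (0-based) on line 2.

All 21 rotations (rotation i = S[i:]+S[:i]):
  rot[0] = fgffeeeggegeegfefefe$
  rot[1] = gffeeeggegeegfefefe$f
  rot[2] = ffeeeggegeegfefefe$fg
  rot[3] = feeeggegeegfefefe$fgf
  rot[4] = eeeggegeegfefefe$fgff
  rot[5] = eeggegeegfefefe$fgffe
  rot[6] = eggegeegfefefe$fgffee
  rot[7] = ggegeegfefefe$fgffeee
  rot[8] = gegeegfefefe$fgffeeeg
  rot[9] = egeegfefefe$fgffeeegg
  rot[10] = geegfefefe$fgffeeegge
  rot[11] = eegfefefe$fgffeeeggeg
  rot[12] = egfefefe$fgffeeeggege
  rot[13] = gfefefe$fgffeeeggegee
  rot[14] = fefefe$fgffeeeggegeeg
  rot[15] = efefe$fgffeeeggegeegf
  rot[16] = fefe$fgffeeeggegeegfe
  rot[17] = efe$fgffeeeggegeegfef
  rot[18] = fe$fgffeeeggegeegfefe
  rot[19] = e$fgffeeeggegeegfefef
  rot[20] = $fgffeeeggegeegfefefe
Sorted (with $ < everything):
  sorted[0] = $fgffeeeggegeegfefefe  (last char: 'e')
  sorted[1] = e$fgffeeeggegeegfefef  (last char: 'f')
  sorted[2] = eeeggegeegfefefe$fgff  (last char: 'f')
  sorted[3] = eegfefefe$fgffeeeggeg  (last char: 'g')
  sorted[4] = eeggegeegfefefe$fgffe  (last char: 'e')
  sorted[5] = efe$fgffeeeggegeegfef  (last char: 'f')
  sorted[6] = efefe$fgffeeeggegeegf  (last char: 'f')
  sorted[7] = egeegfefefe$fgffeeegg  (last char: 'g')
  sorted[8] = egfefefe$fgffeeeggege  (last char: 'e')
  sorted[9] = eggegeegfefefe$fgffee  (last char: 'e')
  sorted[10] = fe$fgffeeeggegeegfefe  (last char: 'e')
  sorted[11] = feeeggegeegfefefe$fgf  (last char: 'f')
  sorted[12] = fefe$fgffeeeggegeegfe  (last char: 'e')
  sorted[13] = fefefe$fgffeeeggegeeg  (last char: 'g')
  sorted[14] = ffeeeggegeegfefefe$fg  (last char: 'g')
  sorted[15] = fgffeeeggegeegfefefe$  (last char: '$')
  sorted[16] = geegfefefe$fgffeeegge  (last char: 'e')
  sorted[17] = gegeegfefefe$fgffeeeg  (last char: 'g')
  sorted[18] = gfefefe$fgffeeeggegee  (last char: 'e')
  sorted[19] = gffeeeggegeegfefefe$f  (last char: 'f')
  sorted[20] = ggegeegfefefe$fgffeee  (last char: 'e')
Last column: effgeffgeeefegg$egefe
Original string S is at sorted index 15

Answer: effgeffgeeefegg$egefe
15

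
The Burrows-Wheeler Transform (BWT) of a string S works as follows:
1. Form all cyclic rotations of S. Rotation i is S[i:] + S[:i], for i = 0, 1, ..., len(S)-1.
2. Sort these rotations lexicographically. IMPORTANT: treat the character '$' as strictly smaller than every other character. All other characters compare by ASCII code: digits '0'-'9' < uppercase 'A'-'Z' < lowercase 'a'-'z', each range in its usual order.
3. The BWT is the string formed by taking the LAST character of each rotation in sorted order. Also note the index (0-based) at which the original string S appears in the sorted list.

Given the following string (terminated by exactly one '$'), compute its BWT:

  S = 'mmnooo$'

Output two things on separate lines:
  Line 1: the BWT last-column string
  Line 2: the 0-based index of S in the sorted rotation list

Answer: o$mmoon
1

Derivation:
All 7 rotations (rotation i = S[i:]+S[:i]):
  rot[0] = mmnooo$
  rot[1] = mnooo$m
  rot[2] = nooo$mm
  rot[3] = ooo$mmn
  rot[4] = oo$mmno
  rot[5] = o$mmnoo
  rot[6] = $mmnooo
Sorted (with $ < everything):
  sorted[0] = $mmnooo  (last char: 'o')
  sorted[1] = mmnooo$  (last char: '$')
  sorted[2] = mnooo$m  (last char: 'm')
  sorted[3] = nooo$mm  (last char: 'm')
  sorted[4] = o$mmnoo  (last char: 'o')
  sorted[5] = oo$mmno  (last char: 'o')
  sorted[6] = ooo$mmn  (last char: 'n')
Last column: o$mmoon
Original string S is at sorted index 1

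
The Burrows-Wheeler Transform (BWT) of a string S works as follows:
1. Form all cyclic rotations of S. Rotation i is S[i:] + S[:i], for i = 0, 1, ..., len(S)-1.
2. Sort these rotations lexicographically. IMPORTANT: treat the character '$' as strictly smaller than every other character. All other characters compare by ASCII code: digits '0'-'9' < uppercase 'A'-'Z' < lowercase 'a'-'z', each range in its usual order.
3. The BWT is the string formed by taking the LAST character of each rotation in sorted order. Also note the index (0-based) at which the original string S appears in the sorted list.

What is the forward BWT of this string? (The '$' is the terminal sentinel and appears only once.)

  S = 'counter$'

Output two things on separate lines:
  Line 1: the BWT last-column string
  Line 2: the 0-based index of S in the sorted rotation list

Answer: r$tuceno
1

Derivation:
All 8 rotations (rotation i = S[i:]+S[:i]):
  rot[0] = counter$
  rot[1] = ounter$c
  rot[2] = unter$co
  rot[3] = nter$cou
  rot[4] = ter$coun
  rot[5] = er$count
  rot[6] = r$counte
  rot[7] = $counter
Sorted (with $ < everything):
  sorted[0] = $counter  (last char: 'r')
  sorted[1] = counter$  (last char: '$')
  sorted[2] = er$count  (last char: 't')
  sorted[3] = nter$cou  (last char: 'u')
  sorted[4] = ounter$c  (last char: 'c')
  sorted[5] = r$counte  (last char: 'e')
  sorted[6] = ter$coun  (last char: 'n')
  sorted[7] = unter$co  (last char: 'o')
Last column: r$tuceno
Original string S is at sorted index 1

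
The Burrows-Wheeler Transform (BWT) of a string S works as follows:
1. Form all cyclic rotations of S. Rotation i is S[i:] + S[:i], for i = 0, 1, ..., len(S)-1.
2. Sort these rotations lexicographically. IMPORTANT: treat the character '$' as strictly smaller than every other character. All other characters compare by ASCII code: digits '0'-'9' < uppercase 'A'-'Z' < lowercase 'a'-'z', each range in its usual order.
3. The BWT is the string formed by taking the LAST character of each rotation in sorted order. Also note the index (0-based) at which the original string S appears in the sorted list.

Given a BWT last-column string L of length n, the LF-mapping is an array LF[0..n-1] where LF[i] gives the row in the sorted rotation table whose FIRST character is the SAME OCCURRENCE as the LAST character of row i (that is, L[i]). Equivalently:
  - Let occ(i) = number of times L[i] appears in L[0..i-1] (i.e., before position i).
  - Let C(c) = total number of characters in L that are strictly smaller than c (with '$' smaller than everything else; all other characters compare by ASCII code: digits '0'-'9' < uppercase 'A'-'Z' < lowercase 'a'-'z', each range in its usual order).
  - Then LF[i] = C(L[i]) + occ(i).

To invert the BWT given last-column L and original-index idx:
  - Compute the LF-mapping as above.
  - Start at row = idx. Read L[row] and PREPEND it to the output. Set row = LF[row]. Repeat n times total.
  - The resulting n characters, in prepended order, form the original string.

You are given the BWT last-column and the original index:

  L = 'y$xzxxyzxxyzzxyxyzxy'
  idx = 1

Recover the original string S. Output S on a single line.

LF mapping: 9 0 1 15 2 3 10 16 4 5 11 17 18 6 12 7 13 19 8 14
Walk LF starting at row 1, prepending L[row]:
  step 1: row=1, L[1]='$', prepend. Next row=LF[1]=0
  step 2: row=0, L[0]='y', prepend. Next row=LF[0]=9
  step 3: row=9, L[9]='x', prepend. Next row=LF[9]=5
  step 4: row=5, L[5]='x', prepend. Next row=LF[5]=3
  step 5: row=3, L[3]='z', prepend. Next row=LF[3]=15
  step 6: row=15, L[15]='x', prepend. Next row=LF[15]=7
  step 7: row=7, L[7]='z', prepend. Next row=LF[7]=16
  step 8: row=16, L[16]='y', prepend. Next row=LF[16]=13
  step 9: row=13, L[13]='x', prepend. Next row=LF[13]=6
  step 10: row=6, L[6]='y', prepend. Next row=LF[6]=10
  step 11: row=10, L[10]='y', prepend. Next row=LF[10]=11
  step 12: row=11, L[11]='z', prepend. Next row=LF[11]=17
  step 13: row=17, L[17]='z', prepend. Next row=LF[17]=19
  step 14: row=19, L[19]='y', prepend. Next row=LF[19]=14
  step 15: row=14, L[14]='y', prepend. Next row=LF[14]=12
  step 16: row=12, L[12]='z', prepend. Next row=LF[12]=18
  step 17: row=18, L[18]='x', prepend. Next row=LF[18]=8
  step 18: row=8, L[8]='x', prepend. Next row=LF[8]=4
  step 19: row=4, L[4]='x', prepend. Next row=LF[4]=2
  step 20: row=2, L[2]='x', prepend. Next row=LF[2]=1
Reversed output: xxxxzyyzzyyxyzxzxxy$

Answer: xxxxzyyzzyyxyzxzxxy$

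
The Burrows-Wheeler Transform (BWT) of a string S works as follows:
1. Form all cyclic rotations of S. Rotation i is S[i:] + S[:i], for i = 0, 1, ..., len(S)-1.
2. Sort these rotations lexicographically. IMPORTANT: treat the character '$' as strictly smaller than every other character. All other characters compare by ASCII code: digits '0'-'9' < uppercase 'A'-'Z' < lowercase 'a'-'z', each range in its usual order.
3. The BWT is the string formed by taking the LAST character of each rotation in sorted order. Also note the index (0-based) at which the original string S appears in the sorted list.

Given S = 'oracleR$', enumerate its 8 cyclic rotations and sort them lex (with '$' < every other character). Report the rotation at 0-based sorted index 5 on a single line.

All 8 rotations (rotation i = S[i:]+S[:i]):
  rot[0] = oracleR$
  rot[1] = racleR$o
  rot[2] = acleR$or
  rot[3] = cleR$ora
  rot[4] = leR$orac
  rot[5] = eR$oracl
  rot[6] = R$oracle
  rot[7] = $oracleR
Sorted (with $ < everything):
  sorted[0] = $oracleR
  sorted[1] = R$oracle
  sorted[2] = acleR$or
  sorted[3] = cleR$ora
  sorted[4] = eR$oracl
  sorted[5] = leR$orac
  sorted[6] = oracleR$
  sorted[7] = racleR$o
sorted[5] = leR$orac

Answer: leR$orac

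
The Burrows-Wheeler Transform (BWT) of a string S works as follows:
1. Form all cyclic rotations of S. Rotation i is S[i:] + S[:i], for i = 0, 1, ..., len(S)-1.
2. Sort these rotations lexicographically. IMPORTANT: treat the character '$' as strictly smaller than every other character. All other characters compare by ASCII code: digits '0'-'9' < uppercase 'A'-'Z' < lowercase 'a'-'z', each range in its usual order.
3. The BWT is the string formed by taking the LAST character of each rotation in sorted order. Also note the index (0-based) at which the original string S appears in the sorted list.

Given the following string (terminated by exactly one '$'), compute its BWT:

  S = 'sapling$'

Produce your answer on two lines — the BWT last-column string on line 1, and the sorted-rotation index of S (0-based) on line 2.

Answer: gsnlpia$
7

Derivation:
All 8 rotations (rotation i = S[i:]+S[:i]):
  rot[0] = sapling$
  rot[1] = apling$s
  rot[2] = pling$sa
  rot[3] = ling$sap
  rot[4] = ing$sapl
  rot[5] = ng$sapli
  rot[6] = g$saplin
  rot[7] = $sapling
Sorted (with $ < everything):
  sorted[0] = $sapling  (last char: 'g')
  sorted[1] = apling$s  (last char: 's')
  sorted[2] = g$saplin  (last char: 'n')
  sorted[3] = ing$sapl  (last char: 'l')
  sorted[4] = ling$sap  (last char: 'p')
  sorted[5] = ng$sapli  (last char: 'i')
  sorted[6] = pling$sa  (last char: 'a')
  sorted[7] = sapling$  (last char: '$')
Last column: gsnlpia$
Original string S is at sorted index 7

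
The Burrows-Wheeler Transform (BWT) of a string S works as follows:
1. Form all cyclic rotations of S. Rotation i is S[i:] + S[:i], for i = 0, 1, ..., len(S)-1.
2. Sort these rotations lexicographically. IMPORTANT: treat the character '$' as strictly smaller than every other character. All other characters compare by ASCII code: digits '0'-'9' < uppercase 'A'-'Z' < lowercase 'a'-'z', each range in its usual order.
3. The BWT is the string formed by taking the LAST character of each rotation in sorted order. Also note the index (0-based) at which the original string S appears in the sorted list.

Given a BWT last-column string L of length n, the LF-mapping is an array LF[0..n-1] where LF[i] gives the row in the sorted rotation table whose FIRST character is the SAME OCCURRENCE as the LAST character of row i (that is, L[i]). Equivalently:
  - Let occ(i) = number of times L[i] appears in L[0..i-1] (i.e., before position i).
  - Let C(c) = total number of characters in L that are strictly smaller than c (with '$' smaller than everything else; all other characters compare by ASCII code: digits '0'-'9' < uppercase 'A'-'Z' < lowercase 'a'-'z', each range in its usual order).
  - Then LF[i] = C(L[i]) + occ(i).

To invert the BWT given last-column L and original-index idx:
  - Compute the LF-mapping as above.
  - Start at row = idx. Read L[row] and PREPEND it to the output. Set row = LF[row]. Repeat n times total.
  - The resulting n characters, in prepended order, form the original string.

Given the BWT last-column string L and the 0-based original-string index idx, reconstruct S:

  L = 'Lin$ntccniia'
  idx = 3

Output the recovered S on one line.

LF mapping: 1 5 8 0 9 11 3 4 10 6 7 2
Walk LF starting at row 3, prepending L[row]:
  step 1: row=3, L[3]='$', prepend. Next row=LF[3]=0
  step 2: row=0, L[0]='L', prepend. Next row=LF[0]=1
  step 3: row=1, L[1]='i', prepend. Next row=LF[1]=5
  step 4: row=5, L[5]='t', prepend. Next row=LF[5]=11
  step 5: row=11, L[11]='a', prepend. Next row=LF[11]=2
  step 6: row=2, L[2]='n', prepend. Next row=LF[2]=8
  step 7: row=8, L[8]='n', prepend. Next row=LF[8]=10
  step 8: row=10, L[10]='i', prepend. Next row=LF[10]=7
  step 9: row=7, L[7]='c', prepend. Next row=LF[7]=4
  step 10: row=4, L[4]='n', prepend. Next row=LF[4]=9
  step 11: row=9, L[9]='i', prepend. Next row=LF[9]=6
  step 12: row=6, L[6]='c', prepend. Next row=LF[6]=3
Reversed output: cincinnatiL$

Answer: cincinnatiL$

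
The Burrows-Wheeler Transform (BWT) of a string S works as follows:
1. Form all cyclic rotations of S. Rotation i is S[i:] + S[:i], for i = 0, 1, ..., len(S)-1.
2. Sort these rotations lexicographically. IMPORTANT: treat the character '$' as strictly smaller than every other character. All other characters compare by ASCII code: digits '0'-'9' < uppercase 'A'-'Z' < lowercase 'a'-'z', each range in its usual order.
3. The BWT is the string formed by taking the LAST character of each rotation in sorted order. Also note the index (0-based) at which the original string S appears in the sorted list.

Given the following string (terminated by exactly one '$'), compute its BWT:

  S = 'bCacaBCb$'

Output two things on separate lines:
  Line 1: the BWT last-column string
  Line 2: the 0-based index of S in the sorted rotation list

All 9 rotations (rotation i = S[i:]+S[:i]):
  rot[0] = bCacaBCb$
  rot[1] = CacaBCb$b
  rot[2] = acaBCb$bC
  rot[3] = caBCb$bCa
  rot[4] = aBCb$bCac
  rot[5] = BCb$bCaca
  rot[6] = Cb$bCacaB
  rot[7] = b$bCacaBC
  rot[8] = $bCacaBCb
Sorted (with $ < everything):
  sorted[0] = $bCacaBCb  (last char: 'b')
  sorted[1] = BCb$bCaca  (last char: 'a')
  sorted[2] = CacaBCb$b  (last char: 'b')
  sorted[3] = Cb$bCacaB  (last char: 'B')
  sorted[4] = aBCb$bCac  (last char: 'c')
  sorted[5] = acaBCb$bC  (last char: 'C')
  sorted[6] = b$bCacaBC  (last char: 'C')
  sorted[7] = bCacaBCb$  (last char: '$')
  sorted[8] = caBCb$bCa  (last char: 'a')
Last column: babBcCC$a
Original string S is at sorted index 7

Answer: babBcCC$a
7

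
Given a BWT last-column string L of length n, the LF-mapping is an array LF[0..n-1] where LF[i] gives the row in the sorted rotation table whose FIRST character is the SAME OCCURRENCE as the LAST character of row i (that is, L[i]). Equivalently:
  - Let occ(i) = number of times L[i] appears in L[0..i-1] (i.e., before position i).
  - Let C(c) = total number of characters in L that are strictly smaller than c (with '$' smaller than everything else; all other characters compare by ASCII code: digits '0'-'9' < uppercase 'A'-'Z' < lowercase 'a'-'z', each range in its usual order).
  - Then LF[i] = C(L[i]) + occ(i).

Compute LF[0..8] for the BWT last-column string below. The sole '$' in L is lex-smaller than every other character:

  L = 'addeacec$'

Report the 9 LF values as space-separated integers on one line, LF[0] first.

Answer: 1 5 6 7 2 3 8 4 0

Derivation:
Char counts: '$':1, 'a':2, 'c':2, 'd':2, 'e':2
C (first-col start): C('$')=0, C('a')=1, C('c')=3, C('d')=5, C('e')=7
L[0]='a': occ=0, LF[0]=C('a')+0=1+0=1
L[1]='d': occ=0, LF[1]=C('d')+0=5+0=5
L[2]='d': occ=1, LF[2]=C('d')+1=5+1=6
L[3]='e': occ=0, LF[3]=C('e')+0=7+0=7
L[4]='a': occ=1, LF[4]=C('a')+1=1+1=2
L[5]='c': occ=0, LF[5]=C('c')+0=3+0=3
L[6]='e': occ=1, LF[6]=C('e')+1=7+1=8
L[7]='c': occ=1, LF[7]=C('c')+1=3+1=4
L[8]='$': occ=0, LF[8]=C('$')+0=0+0=0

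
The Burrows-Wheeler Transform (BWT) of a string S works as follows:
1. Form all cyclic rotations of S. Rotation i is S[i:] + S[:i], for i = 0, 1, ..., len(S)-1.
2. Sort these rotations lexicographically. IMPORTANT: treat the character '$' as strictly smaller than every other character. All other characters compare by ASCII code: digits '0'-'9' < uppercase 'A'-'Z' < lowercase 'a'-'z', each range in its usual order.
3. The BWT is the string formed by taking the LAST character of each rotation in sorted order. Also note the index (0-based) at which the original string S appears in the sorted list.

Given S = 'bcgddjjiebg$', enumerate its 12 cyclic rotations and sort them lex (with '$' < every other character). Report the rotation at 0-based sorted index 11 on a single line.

All 12 rotations (rotation i = S[i:]+S[:i]):
  rot[0] = bcgddjjiebg$
  rot[1] = cgddjjiebg$b
  rot[2] = gddjjiebg$bc
  rot[3] = ddjjiebg$bcg
  rot[4] = djjiebg$bcgd
  rot[5] = jjiebg$bcgdd
  rot[6] = jiebg$bcgddj
  rot[7] = iebg$bcgddjj
  rot[8] = ebg$bcgddjji
  rot[9] = bg$bcgddjjie
  rot[10] = g$bcgddjjieb
  rot[11] = $bcgddjjiebg
Sorted (with $ < everything):
  sorted[0] = $bcgddjjiebg
  sorted[1] = bcgddjjiebg$
  sorted[2] = bg$bcgddjjie
  sorted[3] = cgddjjiebg$b
  sorted[4] = ddjjiebg$bcg
  sorted[5] = djjiebg$bcgd
  sorted[6] = ebg$bcgddjji
  sorted[7] = g$bcgddjjieb
  sorted[8] = gddjjiebg$bc
  sorted[9] = iebg$bcgddjj
  sorted[10] = jiebg$bcgddj
  sorted[11] = jjiebg$bcgdd
sorted[11] = jjiebg$bcgdd

Answer: jjiebg$bcgdd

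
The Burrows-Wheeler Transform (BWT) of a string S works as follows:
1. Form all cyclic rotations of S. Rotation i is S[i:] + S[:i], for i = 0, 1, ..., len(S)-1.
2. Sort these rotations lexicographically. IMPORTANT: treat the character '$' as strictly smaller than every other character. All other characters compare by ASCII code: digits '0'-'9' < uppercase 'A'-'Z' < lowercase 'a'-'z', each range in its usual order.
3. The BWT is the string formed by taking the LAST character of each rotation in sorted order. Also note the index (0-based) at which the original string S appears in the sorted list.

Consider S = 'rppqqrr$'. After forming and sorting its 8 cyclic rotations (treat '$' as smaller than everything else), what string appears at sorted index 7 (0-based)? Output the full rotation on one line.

All 8 rotations (rotation i = S[i:]+S[:i]):
  rot[0] = rppqqrr$
  rot[1] = ppqqrr$r
  rot[2] = pqqrr$rp
  rot[3] = qqrr$rpp
  rot[4] = qrr$rppq
  rot[5] = rr$rppqq
  rot[6] = r$rppqqr
  rot[7] = $rppqqrr
Sorted (with $ < everything):
  sorted[0] = $rppqqrr
  sorted[1] = ppqqrr$r
  sorted[2] = pqqrr$rp
  sorted[3] = qqrr$rpp
  sorted[4] = qrr$rppq
  sorted[5] = r$rppqqr
  sorted[6] = rppqqrr$
  sorted[7] = rr$rppqq
sorted[7] = rr$rppqq

Answer: rr$rppqq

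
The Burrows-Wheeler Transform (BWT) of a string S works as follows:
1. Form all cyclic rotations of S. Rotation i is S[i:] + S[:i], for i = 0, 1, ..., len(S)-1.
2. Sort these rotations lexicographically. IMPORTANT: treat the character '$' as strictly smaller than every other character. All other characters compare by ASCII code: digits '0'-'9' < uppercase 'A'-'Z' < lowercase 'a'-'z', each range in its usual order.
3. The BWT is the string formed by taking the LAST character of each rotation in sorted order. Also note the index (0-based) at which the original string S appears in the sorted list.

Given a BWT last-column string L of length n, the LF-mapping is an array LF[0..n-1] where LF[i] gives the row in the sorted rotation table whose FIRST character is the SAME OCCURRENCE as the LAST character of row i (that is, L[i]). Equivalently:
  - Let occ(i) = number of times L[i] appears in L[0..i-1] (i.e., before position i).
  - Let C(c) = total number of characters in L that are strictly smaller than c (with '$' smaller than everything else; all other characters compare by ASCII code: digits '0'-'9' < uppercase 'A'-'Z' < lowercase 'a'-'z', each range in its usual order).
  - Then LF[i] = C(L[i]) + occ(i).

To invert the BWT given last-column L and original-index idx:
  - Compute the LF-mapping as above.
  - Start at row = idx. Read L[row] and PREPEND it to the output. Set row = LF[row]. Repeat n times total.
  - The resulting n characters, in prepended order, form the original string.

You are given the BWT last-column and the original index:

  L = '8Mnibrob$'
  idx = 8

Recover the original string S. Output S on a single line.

Answer: ribbonM8$

Derivation:
LF mapping: 1 2 6 5 3 8 7 4 0
Walk LF starting at row 8, prepending L[row]:
  step 1: row=8, L[8]='$', prepend. Next row=LF[8]=0
  step 2: row=0, L[0]='8', prepend. Next row=LF[0]=1
  step 3: row=1, L[1]='M', prepend. Next row=LF[1]=2
  step 4: row=2, L[2]='n', prepend. Next row=LF[2]=6
  step 5: row=6, L[6]='o', prepend. Next row=LF[6]=7
  step 6: row=7, L[7]='b', prepend. Next row=LF[7]=4
  step 7: row=4, L[4]='b', prepend. Next row=LF[4]=3
  step 8: row=3, L[3]='i', prepend. Next row=LF[3]=5
  step 9: row=5, L[5]='r', prepend. Next row=LF[5]=8
Reversed output: ribbonM8$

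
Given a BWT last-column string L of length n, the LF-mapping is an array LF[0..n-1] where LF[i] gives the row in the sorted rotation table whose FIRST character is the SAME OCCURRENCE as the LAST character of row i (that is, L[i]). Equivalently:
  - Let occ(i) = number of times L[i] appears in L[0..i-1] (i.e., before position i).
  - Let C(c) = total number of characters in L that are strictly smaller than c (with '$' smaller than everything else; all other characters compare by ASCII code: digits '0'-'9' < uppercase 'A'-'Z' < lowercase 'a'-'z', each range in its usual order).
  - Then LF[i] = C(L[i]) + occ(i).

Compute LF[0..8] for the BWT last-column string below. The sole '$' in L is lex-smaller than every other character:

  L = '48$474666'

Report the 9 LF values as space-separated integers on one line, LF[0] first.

Answer: 1 8 0 2 7 3 4 5 6

Derivation:
Char counts: '$':1, '4':3, '6':3, '7':1, '8':1
C (first-col start): C('$')=0, C('4')=1, C('6')=4, C('7')=7, C('8')=8
L[0]='4': occ=0, LF[0]=C('4')+0=1+0=1
L[1]='8': occ=0, LF[1]=C('8')+0=8+0=8
L[2]='$': occ=0, LF[2]=C('$')+0=0+0=0
L[3]='4': occ=1, LF[3]=C('4')+1=1+1=2
L[4]='7': occ=0, LF[4]=C('7')+0=7+0=7
L[5]='4': occ=2, LF[5]=C('4')+2=1+2=3
L[6]='6': occ=0, LF[6]=C('6')+0=4+0=4
L[7]='6': occ=1, LF[7]=C('6')+1=4+1=5
L[8]='6': occ=2, LF[8]=C('6')+2=4+2=6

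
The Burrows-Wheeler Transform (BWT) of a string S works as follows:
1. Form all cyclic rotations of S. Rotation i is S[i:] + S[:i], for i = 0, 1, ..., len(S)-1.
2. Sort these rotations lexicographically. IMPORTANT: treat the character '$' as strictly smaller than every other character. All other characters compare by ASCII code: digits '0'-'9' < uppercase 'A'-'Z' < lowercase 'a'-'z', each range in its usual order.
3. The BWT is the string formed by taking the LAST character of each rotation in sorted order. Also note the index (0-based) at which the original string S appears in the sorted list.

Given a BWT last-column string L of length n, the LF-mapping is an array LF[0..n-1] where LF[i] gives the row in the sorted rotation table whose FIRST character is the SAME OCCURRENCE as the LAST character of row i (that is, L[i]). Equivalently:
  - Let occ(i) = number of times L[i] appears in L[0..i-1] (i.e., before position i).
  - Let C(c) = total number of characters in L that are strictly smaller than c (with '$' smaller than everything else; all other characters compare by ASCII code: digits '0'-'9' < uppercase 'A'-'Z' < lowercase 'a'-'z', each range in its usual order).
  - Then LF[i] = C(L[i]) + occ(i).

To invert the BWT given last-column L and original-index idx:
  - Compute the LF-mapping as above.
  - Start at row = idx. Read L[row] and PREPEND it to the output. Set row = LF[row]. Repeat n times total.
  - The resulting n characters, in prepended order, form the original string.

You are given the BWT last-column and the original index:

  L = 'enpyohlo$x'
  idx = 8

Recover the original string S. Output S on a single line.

Answer: xylophone$

Derivation:
LF mapping: 1 4 7 9 5 2 3 6 0 8
Walk LF starting at row 8, prepending L[row]:
  step 1: row=8, L[8]='$', prepend. Next row=LF[8]=0
  step 2: row=0, L[0]='e', prepend. Next row=LF[0]=1
  step 3: row=1, L[1]='n', prepend. Next row=LF[1]=4
  step 4: row=4, L[4]='o', prepend. Next row=LF[4]=5
  step 5: row=5, L[5]='h', prepend. Next row=LF[5]=2
  step 6: row=2, L[2]='p', prepend. Next row=LF[2]=7
  step 7: row=7, L[7]='o', prepend. Next row=LF[7]=6
  step 8: row=6, L[6]='l', prepend. Next row=LF[6]=3
  step 9: row=3, L[3]='y', prepend. Next row=LF[3]=9
  step 10: row=9, L[9]='x', prepend. Next row=LF[9]=8
Reversed output: xylophone$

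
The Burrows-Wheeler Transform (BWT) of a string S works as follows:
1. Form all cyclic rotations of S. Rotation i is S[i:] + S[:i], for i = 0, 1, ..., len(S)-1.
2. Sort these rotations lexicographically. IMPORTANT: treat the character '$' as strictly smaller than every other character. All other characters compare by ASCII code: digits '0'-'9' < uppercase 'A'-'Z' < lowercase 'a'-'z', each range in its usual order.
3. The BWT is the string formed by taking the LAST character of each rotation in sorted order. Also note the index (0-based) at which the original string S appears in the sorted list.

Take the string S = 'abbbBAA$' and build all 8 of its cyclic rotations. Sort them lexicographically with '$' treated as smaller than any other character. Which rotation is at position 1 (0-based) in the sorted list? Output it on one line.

All 8 rotations (rotation i = S[i:]+S[:i]):
  rot[0] = abbbBAA$
  rot[1] = bbbBAA$a
  rot[2] = bbBAA$ab
  rot[3] = bBAA$abb
  rot[4] = BAA$abbb
  rot[5] = AA$abbbB
  rot[6] = A$abbbBA
  rot[7] = $abbbBAA
Sorted (with $ < everything):
  sorted[0] = $abbbBAA
  sorted[1] = A$abbbBA
  sorted[2] = AA$abbbB
  sorted[3] = BAA$abbb
  sorted[4] = abbbBAA$
  sorted[5] = bBAA$abb
  sorted[6] = bbBAA$ab
  sorted[7] = bbbBAA$a
sorted[1] = A$abbbBA

Answer: A$abbbBA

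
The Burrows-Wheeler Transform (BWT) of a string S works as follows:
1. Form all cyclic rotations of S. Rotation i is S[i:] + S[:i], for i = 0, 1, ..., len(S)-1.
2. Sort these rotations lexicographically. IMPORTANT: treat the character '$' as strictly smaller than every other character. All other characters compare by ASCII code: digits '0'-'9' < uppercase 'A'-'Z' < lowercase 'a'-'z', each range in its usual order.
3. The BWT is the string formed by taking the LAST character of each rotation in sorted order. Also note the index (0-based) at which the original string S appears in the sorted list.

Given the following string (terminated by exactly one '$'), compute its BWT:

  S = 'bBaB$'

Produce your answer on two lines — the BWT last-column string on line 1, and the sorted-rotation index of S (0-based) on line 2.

All 5 rotations (rotation i = S[i:]+S[:i]):
  rot[0] = bBaB$
  rot[1] = BaB$b
  rot[2] = aB$bB
  rot[3] = B$bBa
  rot[4] = $bBaB
Sorted (with $ < everything):
  sorted[0] = $bBaB  (last char: 'B')
  sorted[1] = B$bBa  (last char: 'a')
  sorted[2] = BaB$b  (last char: 'b')
  sorted[3] = aB$bB  (last char: 'B')
  sorted[4] = bBaB$  (last char: '$')
Last column: BabB$
Original string S is at sorted index 4

Answer: BabB$
4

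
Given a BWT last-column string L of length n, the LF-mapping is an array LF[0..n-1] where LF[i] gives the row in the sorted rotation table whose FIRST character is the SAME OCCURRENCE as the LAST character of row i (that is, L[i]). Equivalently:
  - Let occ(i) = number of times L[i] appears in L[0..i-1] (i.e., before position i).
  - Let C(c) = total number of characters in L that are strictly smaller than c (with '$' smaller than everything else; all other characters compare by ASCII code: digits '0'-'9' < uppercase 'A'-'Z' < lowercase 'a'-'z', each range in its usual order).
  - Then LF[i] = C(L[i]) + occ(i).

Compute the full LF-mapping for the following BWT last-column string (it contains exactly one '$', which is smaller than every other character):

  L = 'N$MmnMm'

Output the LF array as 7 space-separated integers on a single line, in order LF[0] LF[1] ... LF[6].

Char counts: '$':1, 'M':2, 'N':1, 'm':2, 'n':1
C (first-col start): C('$')=0, C('M')=1, C('N')=3, C('m')=4, C('n')=6
L[0]='N': occ=0, LF[0]=C('N')+0=3+0=3
L[1]='$': occ=0, LF[1]=C('$')+0=0+0=0
L[2]='M': occ=0, LF[2]=C('M')+0=1+0=1
L[3]='m': occ=0, LF[3]=C('m')+0=4+0=4
L[4]='n': occ=0, LF[4]=C('n')+0=6+0=6
L[5]='M': occ=1, LF[5]=C('M')+1=1+1=2
L[6]='m': occ=1, LF[6]=C('m')+1=4+1=5

Answer: 3 0 1 4 6 2 5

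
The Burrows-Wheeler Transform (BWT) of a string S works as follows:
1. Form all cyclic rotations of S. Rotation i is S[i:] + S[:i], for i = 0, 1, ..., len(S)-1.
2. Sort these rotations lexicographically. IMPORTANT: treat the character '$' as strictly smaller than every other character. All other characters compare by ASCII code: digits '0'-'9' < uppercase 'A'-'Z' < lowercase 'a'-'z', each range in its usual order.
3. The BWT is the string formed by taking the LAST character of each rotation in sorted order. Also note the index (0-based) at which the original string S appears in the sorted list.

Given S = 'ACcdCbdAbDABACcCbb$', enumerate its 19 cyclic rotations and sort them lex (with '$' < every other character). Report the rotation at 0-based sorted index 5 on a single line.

Answer: BACcCbb$ACcdCbdAbDA

Derivation:
All 19 rotations (rotation i = S[i:]+S[:i]):
  rot[0] = ACcdCbdAbDABACcCbb$
  rot[1] = CcdCbdAbDABACcCbb$A
  rot[2] = cdCbdAbDABACcCbb$AC
  rot[3] = dCbdAbDABACcCbb$ACc
  rot[4] = CbdAbDABACcCbb$ACcd
  rot[5] = bdAbDABACcCbb$ACcdC
  rot[6] = dAbDABACcCbb$ACcdCb
  rot[7] = AbDABACcCbb$ACcdCbd
  rot[8] = bDABACcCbb$ACcdCbdA
  rot[9] = DABACcCbb$ACcdCbdAb
  rot[10] = ABACcCbb$ACcdCbdAbD
  rot[11] = BACcCbb$ACcdCbdAbDA
  rot[12] = ACcCbb$ACcdCbdAbDAB
  rot[13] = CcCbb$ACcdCbdAbDABA
  rot[14] = cCbb$ACcdCbdAbDABAC
  rot[15] = Cbb$ACcdCbdAbDABACc
  rot[16] = bb$ACcdCbdAbDABACcC
  rot[17] = b$ACcdCbdAbDABACcCb
  rot[18] = $ACcdCbdAbDABACcCbb
Sorted (with $ < everything):
  sorted[0] = $ACcdCbdAbDABACcCbb
  sorted[1] = ABACcCbb$ACcdCbdAbD
  sorted[2] = ACcCbb$ACcdCbdAbDAB
  sorted[3] = ACcdCbdAbDABACcCbb$
  sorted[4] = AbDABACcCbb$ACcdCbd
  sorted[5] = BACcCbb$ACcdCbdAbDA
  sorted[6] = Cbb$ACcdCbdAbDABACc
  sorted[7] = CbdAbDABACcCbb$ACcd
  sorted[8] = CcCbb$ACcdCbdAbDABA
  sorted[9] = CcdCbdAbDABACcCbb$A
  sorted[10] = DABACcCbb$ACcdCbdAb
  sorted[11] = b$ACcdCbdAbDABACcCb
  sorted[12] = bDABACcCbb$ACcdCbdA
  sorted[13] = bb$ACcdCbdAbDABACcC
  sorted[14] = bdAbDABACcCbb$ACcdC
  sorted[15] = cCbb$ACcdCbdAbDABAC
  sorted[16] = cdCbdAbDABACcCbb$AC
  sorted[17] = dAbDABACcCbb$ACcdCb
  sorted[18] = dCbdAbDABACcCbb$ACc
sorted[5] = BACcCbb$ACcdCbdAbDA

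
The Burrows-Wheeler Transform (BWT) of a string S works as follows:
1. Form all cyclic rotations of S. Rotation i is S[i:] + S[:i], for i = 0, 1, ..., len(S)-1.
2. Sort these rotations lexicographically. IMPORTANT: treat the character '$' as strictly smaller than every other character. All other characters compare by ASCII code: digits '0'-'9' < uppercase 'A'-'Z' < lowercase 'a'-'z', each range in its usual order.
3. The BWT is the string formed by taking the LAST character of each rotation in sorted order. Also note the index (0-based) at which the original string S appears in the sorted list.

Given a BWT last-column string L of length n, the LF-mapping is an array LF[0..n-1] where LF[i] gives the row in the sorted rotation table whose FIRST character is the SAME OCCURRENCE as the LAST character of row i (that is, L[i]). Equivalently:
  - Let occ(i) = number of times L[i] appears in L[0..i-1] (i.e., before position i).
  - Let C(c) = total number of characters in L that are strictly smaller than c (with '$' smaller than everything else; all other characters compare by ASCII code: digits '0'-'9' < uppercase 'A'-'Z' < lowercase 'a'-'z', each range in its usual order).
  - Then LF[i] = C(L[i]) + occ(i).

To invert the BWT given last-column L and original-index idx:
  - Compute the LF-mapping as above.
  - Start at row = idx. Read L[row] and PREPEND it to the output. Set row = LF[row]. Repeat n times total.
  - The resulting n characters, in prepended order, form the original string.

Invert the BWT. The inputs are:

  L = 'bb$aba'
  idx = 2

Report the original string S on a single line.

LF mapping: 3 4 0 1 5 2
Walk LF starting at row 2, prepending L[row]:
  step 1: row=2, L[2]='$', prepend. Next row=LF[2]=0
  step 2: row=0, L[0]='b', prepend. Next row=LF[0]=3
  step 3: row=3, L[3]='a', prepend. Next row=LF[3]=1
  step 4: row=1, L[1]='b', prepend. Next row=LF[1]=4
  step 5: row=4, L[4]='b', prepend. Next row=LF[4]=5
  step 6: row=5, L[5]='a', prepend. Next row=LF[5]=2
Reversed output: abbab$

Answer: abbab$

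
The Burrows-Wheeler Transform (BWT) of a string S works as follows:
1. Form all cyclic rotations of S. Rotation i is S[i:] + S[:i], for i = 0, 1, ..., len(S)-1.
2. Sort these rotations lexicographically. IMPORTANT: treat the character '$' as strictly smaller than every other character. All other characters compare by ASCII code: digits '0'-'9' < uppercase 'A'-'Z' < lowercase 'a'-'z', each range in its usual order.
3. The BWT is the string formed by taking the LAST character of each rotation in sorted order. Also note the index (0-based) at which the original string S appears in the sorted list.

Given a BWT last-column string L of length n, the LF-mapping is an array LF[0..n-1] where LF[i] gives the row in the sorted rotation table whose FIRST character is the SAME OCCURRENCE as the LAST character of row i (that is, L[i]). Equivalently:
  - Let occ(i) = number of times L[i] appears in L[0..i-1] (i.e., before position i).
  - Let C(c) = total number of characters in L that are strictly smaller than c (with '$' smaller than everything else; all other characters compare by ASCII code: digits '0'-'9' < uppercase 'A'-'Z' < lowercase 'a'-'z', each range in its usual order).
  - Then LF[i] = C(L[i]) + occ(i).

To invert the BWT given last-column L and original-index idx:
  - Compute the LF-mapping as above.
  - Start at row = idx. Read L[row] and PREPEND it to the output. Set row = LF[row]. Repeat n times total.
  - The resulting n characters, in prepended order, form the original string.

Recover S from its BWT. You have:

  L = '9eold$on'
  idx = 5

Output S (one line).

LF mapping: 1 3 6 4 2 0 7 5
Walk LF starting at row 5, prepending L[row]:
  step 1: row=5, L[5]='$', prepend. Next row=LF[5]=0
  step 2: row=0, L[0]='9', prepend. Next row=LF[0]=1
  step 3: row=1, L[1]='e', prepend. Next row=LF[1]=3
  step 4: row=3, L[3]='l', prepend. Next row=LF[3]=4
  step 5: row=4, L[4]='d', prepend. Next row=LF[4]=2
  step 6: row=2, L[2]='o', prepend. Next row=LF[2]=6
  step 7: row=6, L[6]='o', prepend. Next row=LF[6]=7
  step 8: row=7, L[7]='n', prepend. Next row=LF[7]=5
Reversed output: noodle9$

Answer: noodle9$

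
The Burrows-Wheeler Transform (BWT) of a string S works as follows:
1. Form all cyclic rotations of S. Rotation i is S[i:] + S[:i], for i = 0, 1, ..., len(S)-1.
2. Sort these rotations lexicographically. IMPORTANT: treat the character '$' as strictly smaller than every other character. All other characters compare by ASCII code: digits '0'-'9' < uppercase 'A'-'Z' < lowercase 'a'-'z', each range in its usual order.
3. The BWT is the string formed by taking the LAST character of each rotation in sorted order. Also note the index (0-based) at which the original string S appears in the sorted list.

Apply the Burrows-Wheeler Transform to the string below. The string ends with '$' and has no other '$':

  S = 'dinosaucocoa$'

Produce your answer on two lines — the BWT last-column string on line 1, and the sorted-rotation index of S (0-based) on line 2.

Answer: aosou$diccnoa
5

Derivation:
All 13 rotations (rotation i = S[i:]+S[:i]):
  rot[0] = dinosaucocoa$
  rot[1] = inosaucocoa$d
  rot[2] = nosaucocoa$di
  rot[3] = osaucocoa$din
  rot[4] = saucocoa$dino
  rot[5] = aucocoa$dinos
  rot[6] = ucocoa$dinosa
  rot[7] = cocoa$dinosau
  rot[8] = ocoa$dinosauc
  rot[9] = coa$dinosauco
  rot[10] = oa$dinosaucoc
  rot[11] = a$dinosaucoco
  rot[12] = $dinosaucocoa
Sorted (with $ < everything):
  sorted[0] = $dinosaucocoa  (last char: 'a')
  sorted[1] = a$dinosaucoco  (last char: 'o')
  sorted[2] = aucocoa$dinos  (last char: 's')
  sorted[3] = coa$dinosauco  (last char: 'o')
  sorted[4] = cocoa$dinosau  (last char: 'u')
  sorted[5] = dinosaucocoa$  (last char: '$')
  sorted[6] = inosaucocoa$d  (last char: 'd')
  sorted[7] = nosaucocoa$di  (last char: 'i')
  sorted[8] = oa$dinosaucoc  (last char: 'c')
  sorted[9] = ocoa$dinosauc  (last char: 'c')
  sorted[10] = osaucocoa$din  (last char: 'n')
  sorted[11] = saucocoa$dino  (last char: 'o')
  sorted[12] = ucocoa$dinosa  (last char: 'a')
Last column: aosou$diccnoa
Original string S is at sorted index 5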